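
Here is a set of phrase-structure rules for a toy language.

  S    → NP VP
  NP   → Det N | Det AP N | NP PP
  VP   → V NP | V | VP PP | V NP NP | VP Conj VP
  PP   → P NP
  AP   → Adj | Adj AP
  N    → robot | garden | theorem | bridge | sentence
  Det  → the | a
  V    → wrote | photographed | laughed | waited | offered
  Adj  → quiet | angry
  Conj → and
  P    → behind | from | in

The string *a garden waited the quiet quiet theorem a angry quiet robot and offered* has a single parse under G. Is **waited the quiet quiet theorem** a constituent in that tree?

No

[S [NP [Det a] [N garden]] [VP [VP [V waited] [NP [Det the] [AP [Adj quiet] [AP [Adj quiet]]] [N theorem]] [NP [Det a] [AP [Adj angry] [AP [Adj quiet]]] [N robot]]] [Conj and] [VP [V offered]]]]
The smallest constituent containing 'waited the quiet quiet theorem' is the VP spanning 'waited the quiet quiet theorem a angry quiet robot'; no single node in the tree dominates exactly the given words.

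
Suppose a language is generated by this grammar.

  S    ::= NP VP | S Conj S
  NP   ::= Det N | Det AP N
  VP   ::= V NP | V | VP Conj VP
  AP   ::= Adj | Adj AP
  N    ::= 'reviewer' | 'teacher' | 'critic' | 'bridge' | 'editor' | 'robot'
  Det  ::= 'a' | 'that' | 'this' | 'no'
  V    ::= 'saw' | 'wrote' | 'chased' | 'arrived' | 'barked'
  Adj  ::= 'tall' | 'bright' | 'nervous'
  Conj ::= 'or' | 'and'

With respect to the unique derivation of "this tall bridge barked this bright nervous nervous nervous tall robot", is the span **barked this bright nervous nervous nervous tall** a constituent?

[S [NP [Det this] [AP [Adj tall]] [N bridge]] [VP [V barked] [NP [Det this] [AP [Adj bright] [AP [Adj nervous] [AP [Adj nervous] [AP [Adj nervous] [AP [Adj tall]]]]]] [N robot]]]]
The smallest constituent containing 'barked this bright nervous nervous nervous tall' is the VP spanning 'barked this bright nervous nervous nervous tall robot'; no single node in the tree dominates exactly the given words.

No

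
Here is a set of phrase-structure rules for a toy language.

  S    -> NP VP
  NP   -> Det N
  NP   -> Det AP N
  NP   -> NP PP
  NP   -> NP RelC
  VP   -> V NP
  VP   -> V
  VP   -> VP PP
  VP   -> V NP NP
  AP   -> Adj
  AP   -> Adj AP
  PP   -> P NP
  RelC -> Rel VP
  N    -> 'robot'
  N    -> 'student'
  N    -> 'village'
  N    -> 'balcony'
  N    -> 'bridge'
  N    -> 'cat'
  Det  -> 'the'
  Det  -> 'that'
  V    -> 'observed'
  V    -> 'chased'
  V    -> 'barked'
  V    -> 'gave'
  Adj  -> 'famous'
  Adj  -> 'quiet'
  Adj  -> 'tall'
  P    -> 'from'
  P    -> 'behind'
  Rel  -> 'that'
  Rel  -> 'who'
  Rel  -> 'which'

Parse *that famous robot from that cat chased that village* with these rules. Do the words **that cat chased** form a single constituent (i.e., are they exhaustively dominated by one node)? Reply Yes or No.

No

[S [NP [NP [Det that] [AP [Adj famous]] [N robot]] [PP [P from] [NP [Det that] [N cat]]]] [VP [V chased] [NP [Det that] [N village]]]]
The smallest constituent containing 'that cat chased' is the S spanning 'that famous robot from that cat chased that village'; no single node in the tree dominates exactly the given words.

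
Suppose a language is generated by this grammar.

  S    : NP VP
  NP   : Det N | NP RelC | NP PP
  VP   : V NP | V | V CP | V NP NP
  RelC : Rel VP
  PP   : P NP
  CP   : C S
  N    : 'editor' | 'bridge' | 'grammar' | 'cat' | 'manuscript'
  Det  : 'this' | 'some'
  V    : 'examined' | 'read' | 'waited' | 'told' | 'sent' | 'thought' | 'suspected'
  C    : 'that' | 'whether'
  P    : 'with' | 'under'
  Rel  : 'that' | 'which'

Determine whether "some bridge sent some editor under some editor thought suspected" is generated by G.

For S → NP VP, the only prefix that parses as NP is 'some bridge', but the remainder 'sent some editor under some editor thought suspected' is not a VP under these rules.

Ungrammatical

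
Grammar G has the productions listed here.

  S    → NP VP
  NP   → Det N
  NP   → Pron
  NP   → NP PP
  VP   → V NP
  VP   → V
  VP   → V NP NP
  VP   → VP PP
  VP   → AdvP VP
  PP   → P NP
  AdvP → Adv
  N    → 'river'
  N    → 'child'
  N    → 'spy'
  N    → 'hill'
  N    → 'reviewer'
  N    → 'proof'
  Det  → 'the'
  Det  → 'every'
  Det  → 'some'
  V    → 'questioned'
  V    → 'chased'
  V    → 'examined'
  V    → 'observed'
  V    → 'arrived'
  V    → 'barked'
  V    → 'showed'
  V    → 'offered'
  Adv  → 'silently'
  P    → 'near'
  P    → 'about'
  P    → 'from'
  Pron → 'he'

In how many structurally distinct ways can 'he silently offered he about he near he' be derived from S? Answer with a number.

Two of the 9 distinct bracketings:
[S [NP [Pron he]] [VP [VP [AdvP [Adv silently]] [VP [V offered] [NP [Pron he]]]] [PP [P about] [NP [NP [Pron he]] [PP [P near] [NP [Pron he]]]]]]]
[S [NP [Pron he]] [VP [VP [VP [AdvP [Adv silently]] [VP [V offered] [NP [Pron he]]]] [PP [P about] [NP [Pron he]]]] [PP [P near] [NP [Pron he]]]]]
The difference turns on whether NP → NP PP is used at the relevant span, versus an alternative expansion of NP.

9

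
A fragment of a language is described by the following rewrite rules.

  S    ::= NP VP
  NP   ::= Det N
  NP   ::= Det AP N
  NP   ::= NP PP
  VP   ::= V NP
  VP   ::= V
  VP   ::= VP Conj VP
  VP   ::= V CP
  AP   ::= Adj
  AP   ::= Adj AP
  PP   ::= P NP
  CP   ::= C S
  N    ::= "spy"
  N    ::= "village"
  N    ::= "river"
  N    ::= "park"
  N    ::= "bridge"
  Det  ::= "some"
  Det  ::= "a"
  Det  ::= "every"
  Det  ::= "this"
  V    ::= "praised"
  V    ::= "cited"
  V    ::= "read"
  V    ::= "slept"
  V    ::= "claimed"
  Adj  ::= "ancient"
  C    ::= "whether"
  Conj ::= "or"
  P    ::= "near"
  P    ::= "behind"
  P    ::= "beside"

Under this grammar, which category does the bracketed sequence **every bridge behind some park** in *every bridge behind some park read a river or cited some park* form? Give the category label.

NP

S
  NP
    NP
      Det: every
      N: bridge
    PP
      P: behind
      NP
        Det: some
        N: park
  VP
    VP
      V: read
      NP
        Det: a
        N: river
    Conj: or
    VP
      V: cited
      NP
        Det: some
        N: park
The span 'every bridge behind some park' is the NP node built by NP → NP PP.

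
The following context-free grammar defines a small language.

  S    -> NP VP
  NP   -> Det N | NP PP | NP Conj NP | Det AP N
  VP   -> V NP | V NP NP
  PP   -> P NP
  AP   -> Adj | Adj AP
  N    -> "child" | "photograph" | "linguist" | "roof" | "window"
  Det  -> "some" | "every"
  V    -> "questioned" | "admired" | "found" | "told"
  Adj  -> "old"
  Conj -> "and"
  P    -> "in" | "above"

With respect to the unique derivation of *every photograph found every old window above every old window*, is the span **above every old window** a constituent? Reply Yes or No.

Yes

[S [NP [Det every] [N photograph]] [VP [V found] [NP [NP [Det every] [AP [Adj old]] [N window]] [PP [P above] [NP [Det every] [AP [Adj old]] [N window]]]]]]
The words 'above every old window' are exhaustively dominated by a single PP node (built by PP → P NP), so they form a constituent.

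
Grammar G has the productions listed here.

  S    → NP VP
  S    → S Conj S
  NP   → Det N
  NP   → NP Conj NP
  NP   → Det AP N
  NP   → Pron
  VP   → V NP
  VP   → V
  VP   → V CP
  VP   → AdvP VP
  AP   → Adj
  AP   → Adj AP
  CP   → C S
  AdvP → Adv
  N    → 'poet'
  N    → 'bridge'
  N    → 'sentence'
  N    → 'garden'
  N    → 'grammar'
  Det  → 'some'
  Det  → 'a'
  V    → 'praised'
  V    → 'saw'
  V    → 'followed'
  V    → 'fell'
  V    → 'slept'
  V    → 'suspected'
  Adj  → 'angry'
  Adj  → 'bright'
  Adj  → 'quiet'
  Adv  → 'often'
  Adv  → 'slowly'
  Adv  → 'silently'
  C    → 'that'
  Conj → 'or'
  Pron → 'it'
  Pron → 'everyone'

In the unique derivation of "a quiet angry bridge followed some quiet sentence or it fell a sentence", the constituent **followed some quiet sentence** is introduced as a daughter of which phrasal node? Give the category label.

[S [S [NP [Det a] [AP [Adj quiet] [AP [Adj angry]]] [N bridge]] [VP [V followed] [NP [Det some] [AP [Adj quiet]] [N sentence]]]] [Conj or] [S [NP [Pron it]] [VP [V fell] [NP [Det a] [N sentence]]]]]
The span 'followed some quiet sentence' is the VP node built by VP → V NP.
Its mother is the S built by S → NP VP.

S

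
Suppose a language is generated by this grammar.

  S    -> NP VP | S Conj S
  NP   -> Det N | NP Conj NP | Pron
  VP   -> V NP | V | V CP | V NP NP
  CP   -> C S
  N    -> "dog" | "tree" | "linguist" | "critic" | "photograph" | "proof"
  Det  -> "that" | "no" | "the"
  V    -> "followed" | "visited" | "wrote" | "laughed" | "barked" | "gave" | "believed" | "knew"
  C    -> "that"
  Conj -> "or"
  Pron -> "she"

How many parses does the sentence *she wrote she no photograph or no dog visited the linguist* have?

[S [S [NP [Pron she]] [VP [V wrote] [NP [Pron she]] [NP [Det no] [N photograph]]]] [Conj or] [S [NP [Det no] [N dog]] [VP [V visited] [NP [Det the] [N linguist]]]]]
No rule offers an alternative attachment or grouping for any span, so this is the only derivation.

1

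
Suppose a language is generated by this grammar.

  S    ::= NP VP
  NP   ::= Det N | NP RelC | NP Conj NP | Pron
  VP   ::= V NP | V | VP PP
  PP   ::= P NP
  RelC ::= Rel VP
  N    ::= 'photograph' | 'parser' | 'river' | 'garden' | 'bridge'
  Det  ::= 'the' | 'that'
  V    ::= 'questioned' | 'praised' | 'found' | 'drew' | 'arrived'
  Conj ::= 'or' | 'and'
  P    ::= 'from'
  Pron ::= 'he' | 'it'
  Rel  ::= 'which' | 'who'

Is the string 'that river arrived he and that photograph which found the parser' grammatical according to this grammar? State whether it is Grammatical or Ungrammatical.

Grammatical

S
  NP
    Det: that
    N: river
  VP
    V: arrived
    NP
      NP
        NP
          Pron: he
        Conj: and
        NP
          Det: that
          N: photograph
      RelC
        Rel: which
        VP
          V: found
          NP
            Det: the
            N: parser
The bracketing above is licensed at every node by one of the given productions, with S at the root.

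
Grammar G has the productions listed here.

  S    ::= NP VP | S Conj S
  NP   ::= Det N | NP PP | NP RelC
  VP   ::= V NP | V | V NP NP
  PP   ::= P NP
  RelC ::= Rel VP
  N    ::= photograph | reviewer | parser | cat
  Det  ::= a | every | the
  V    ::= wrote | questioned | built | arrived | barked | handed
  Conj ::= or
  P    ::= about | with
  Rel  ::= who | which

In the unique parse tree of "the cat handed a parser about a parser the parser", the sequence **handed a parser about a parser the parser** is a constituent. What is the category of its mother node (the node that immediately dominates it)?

[S [NP [Det the] [N cat]] [VP [V handed] [NP [NP [Det a] [N parser]] [PP [P about] [NP [Det a] [N parser]]]] [NP [Det the] [N parser]]]]
The span 'handed a parser about a parser the parser' is the VP node built by VP → V NP NP.
Its mother is the S built by S → NP VP.

S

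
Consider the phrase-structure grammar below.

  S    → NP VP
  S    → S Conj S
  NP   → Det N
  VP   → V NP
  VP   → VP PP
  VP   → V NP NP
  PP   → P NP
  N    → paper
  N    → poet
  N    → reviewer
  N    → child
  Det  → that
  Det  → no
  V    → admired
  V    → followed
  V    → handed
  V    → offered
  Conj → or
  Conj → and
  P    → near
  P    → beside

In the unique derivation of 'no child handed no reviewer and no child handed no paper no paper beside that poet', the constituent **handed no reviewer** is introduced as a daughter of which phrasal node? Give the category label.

S

S
  S
    NP
      Det: no
      N: child
    VP
      V: handed
      NP
        Det: no
        N: reviewer
  Conj: and
  S
    NP
      Det: no
      N: child
    VP
      VP
        V: handed
        NP
          Det: no
          N: paper
        NP
          Det: no
          N: paper
      PP
        P: beside
        NP
          Det: that
          N: poet
The span 'handed no reviewer' is the VP node built by VP → V NP.
Its mother is the S built by S → NP VP.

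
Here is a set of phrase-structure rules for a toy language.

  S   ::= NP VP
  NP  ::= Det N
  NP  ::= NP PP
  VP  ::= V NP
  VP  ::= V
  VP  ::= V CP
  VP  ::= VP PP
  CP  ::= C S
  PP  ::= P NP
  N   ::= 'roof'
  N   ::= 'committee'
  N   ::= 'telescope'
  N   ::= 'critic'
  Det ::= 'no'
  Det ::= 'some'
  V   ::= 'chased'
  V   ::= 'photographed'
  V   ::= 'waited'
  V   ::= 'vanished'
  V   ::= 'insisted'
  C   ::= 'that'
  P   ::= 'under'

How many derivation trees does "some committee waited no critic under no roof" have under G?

2

The two bracketings:
[S [NP [Det some] [N committee]] [VP [V waited] [NP [NP [Det no] [N critic]] [PP [P under] [NP [Det no] [N roof]]]]]]
[S [NP [Det some] [N committee]] [VP [VP [V waited] [NP [Det no] [N critic]]] [PP [P under] [NP [Det no] [N roof]]]]]
The difference turns on whether NP → NP PP is used at the relevant span, versus an alternative expansion of NP.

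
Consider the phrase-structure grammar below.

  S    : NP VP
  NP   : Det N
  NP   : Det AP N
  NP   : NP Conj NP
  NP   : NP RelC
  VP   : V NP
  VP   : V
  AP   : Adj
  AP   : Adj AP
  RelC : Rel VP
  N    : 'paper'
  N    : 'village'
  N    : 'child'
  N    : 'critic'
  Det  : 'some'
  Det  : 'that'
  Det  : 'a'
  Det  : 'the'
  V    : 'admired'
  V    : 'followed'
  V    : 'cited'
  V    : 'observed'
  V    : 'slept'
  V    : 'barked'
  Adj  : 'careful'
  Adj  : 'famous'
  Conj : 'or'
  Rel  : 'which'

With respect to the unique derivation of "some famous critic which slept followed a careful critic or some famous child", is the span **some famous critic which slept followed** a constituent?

[S [NP [NP [Det some] [AP [Adj famous]] [N critic]] [RelC [Rel which] [VP [V slept]]]] [VP [V followed] [NP [NP [Det a] [AP [Adj careful]] [N critic]] [Conj or] [NP [Det some] [AP [Adj famous]] [N child]]]]]
The smallest constituent containing 'some famous critic which slept followed' is the S spanning 'some famous critic which slept followed a careful critic or some famous child'; no single node in the tree dominates exactly the given words.

No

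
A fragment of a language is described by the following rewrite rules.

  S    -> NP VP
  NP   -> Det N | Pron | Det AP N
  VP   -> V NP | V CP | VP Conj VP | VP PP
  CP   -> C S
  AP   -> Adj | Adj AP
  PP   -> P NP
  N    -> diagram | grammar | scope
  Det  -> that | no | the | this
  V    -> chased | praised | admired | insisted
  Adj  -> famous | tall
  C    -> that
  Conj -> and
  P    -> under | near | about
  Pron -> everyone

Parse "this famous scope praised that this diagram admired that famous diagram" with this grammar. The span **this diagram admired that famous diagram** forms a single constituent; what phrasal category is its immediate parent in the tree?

CP

S
  NP
    Det: this
    AP
      Adj: famous
    N: scope
  VP
    V: praised
    CP
      C: that
      S
        NP
          Det: this
          N: diagram
        VP
          V: admired
          NP
            Det: that
            AP
              Adj: famous
            N: diagram
The span 'this diagram admired that famous diagram' is the S node built by S → NP VP.
Its mother is the CP built by CP → C S.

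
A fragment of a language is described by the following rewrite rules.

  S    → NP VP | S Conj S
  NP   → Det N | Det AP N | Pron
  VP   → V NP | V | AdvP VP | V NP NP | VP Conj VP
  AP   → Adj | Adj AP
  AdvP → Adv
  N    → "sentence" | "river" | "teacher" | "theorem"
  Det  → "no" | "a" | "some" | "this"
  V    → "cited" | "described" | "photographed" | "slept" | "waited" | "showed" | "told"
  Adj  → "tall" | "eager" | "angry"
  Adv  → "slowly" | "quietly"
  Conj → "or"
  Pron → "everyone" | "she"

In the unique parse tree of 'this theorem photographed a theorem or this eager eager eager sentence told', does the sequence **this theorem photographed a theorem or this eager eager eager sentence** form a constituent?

[S [S [NP [Det this] [N theorem]] [VP [V photographed] [NP [Det a] [N theorem]]]] [Conj or] [S [NP [Det this] [AP [Adj eager] [AP [Adj eager] [AP [Adj eager]]]] [N sentence]] [VP [V told]]]]
The smallest constituent containing 'this theorem photographed a theorem or this eager eager eager sentence' is the S spanning 'this theorem photographed a theorem or this eager eager eager sentence told'; no single node in the tree dominates exactly the given words.

No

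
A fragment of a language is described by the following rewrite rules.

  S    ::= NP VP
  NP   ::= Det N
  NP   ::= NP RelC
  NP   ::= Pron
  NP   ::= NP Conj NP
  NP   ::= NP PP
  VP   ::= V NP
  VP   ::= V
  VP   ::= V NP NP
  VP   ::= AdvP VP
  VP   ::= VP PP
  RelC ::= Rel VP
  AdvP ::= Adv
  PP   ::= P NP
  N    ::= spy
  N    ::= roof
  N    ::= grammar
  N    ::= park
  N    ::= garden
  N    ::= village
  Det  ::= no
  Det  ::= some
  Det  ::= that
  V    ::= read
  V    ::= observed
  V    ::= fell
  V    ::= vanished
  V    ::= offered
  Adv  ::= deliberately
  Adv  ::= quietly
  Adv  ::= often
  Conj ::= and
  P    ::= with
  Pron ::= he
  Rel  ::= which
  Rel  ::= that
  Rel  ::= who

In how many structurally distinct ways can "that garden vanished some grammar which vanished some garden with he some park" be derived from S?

4

Two of the 4 distinct bracketings:
[S [NP [Det that] [N garden]] [VP [V vanished] [NP [NP [Det some] [N grammar]] [RelC [Rel which] [VP [V vanished] [NP [NP [Det some] [N garden]] [PP [P with] [NP [Pron he]]]] [NP [Det some] [N park]]]]]]]
[S [NP [Det that] [N garden]] [VP [V vanished] [NP [NP [Det some] [N grammar]] [RelC [Rel which] [VP [V vanished] [NP [NP [Det some] [N garden]] [PP [P with] [NP [Pron he]]]]]]] [NP [Det some] [N park]]]]
The trees differ in how a recursive rule is bracketed over the same span.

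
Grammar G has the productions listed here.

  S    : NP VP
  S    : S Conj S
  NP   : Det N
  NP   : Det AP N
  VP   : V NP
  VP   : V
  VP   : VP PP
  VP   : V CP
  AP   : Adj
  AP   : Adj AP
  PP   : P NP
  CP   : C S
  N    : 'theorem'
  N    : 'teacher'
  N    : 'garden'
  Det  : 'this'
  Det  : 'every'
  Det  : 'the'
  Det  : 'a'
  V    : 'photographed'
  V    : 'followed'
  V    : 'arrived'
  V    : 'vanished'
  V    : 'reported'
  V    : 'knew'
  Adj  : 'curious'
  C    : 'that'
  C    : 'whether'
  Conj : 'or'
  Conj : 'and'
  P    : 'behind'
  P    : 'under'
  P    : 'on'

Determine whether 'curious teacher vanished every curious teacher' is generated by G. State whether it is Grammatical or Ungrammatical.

For S → NP VP, no prefix of the string parses as an NP. The alternative S rule S → S Conj S likewise has no satisfying split.

Ungrammatical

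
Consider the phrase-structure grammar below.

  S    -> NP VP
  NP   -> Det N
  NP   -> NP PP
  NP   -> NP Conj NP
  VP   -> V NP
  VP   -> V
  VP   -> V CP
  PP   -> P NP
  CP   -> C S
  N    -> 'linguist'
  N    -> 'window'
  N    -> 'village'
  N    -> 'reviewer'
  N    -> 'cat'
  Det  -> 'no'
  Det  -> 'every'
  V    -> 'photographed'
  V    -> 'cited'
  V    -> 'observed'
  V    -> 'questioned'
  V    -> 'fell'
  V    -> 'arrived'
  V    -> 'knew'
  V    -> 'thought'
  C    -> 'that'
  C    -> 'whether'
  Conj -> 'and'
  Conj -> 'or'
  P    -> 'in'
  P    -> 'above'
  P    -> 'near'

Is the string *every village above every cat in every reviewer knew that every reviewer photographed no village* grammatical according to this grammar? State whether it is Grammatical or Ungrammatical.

S
  NP
    NP
      Det: every
      N: village
    PP
      P: above
      NP
        NP
          Det: every
          N: cat
        PP
          P: in
          NP
            Det: every
            N: reviewer
  VP
    V: knew
    CP
      C: that
      S
        NP
          Det: every
          N: reviewer
        VP
          V: photographed
          NP
            Det: no
            N: village
The bracketing above is licensed at every node by one of the given productions, with S at the root.

Grammatical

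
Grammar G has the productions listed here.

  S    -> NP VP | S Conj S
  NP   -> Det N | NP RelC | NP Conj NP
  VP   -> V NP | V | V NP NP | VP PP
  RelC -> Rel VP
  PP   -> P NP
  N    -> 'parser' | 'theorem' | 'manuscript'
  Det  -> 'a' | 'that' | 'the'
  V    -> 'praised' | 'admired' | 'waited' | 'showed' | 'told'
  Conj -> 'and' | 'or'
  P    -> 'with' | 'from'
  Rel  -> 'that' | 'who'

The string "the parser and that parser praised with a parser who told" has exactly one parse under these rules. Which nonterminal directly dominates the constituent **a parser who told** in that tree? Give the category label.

PP

[S [NP [NP [Det the] [N parser]] [Conj and] [NP [Det that] [N parser]]] [VP [VP [V praised]] [PP [P with] [NP [NP [Det a] [N parser]] [RelC [Rel who] [VP [V told]]]]]]]
The span 'a parser who told' is the NP node built by NP → NP RelC.
Its mother is the PP built by PP → P NP.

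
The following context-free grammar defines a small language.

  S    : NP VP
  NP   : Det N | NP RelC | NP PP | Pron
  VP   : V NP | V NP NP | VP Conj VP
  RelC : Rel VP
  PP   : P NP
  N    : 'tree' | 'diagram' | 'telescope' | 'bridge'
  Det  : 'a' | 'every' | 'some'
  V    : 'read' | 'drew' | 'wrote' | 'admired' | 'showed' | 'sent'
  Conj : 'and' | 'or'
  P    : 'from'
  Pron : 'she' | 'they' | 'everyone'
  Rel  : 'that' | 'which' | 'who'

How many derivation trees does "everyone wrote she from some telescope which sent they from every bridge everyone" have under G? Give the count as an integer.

Two of the 7 distinct bracketings:
[S [NP [Pron everyone]] [VP [V wrote] [NP [NP [NP [Pron she]] [PP [P from] [NP [Det some] [N telescope]]]] [RelC [Rel which] [VP [V sent] [NP [NP [Pron they]] [PP [P from] [NP [Det every] [N bridge]]]] [NP [Pron everyone]]]]]]]
[S [NP [Pron everyone]] [VP [V wrote] [NP [NP [Pron she]] [PP [P from] [NP [NP [Det some] [N telescope]] [RelC [Rel which] [VP [V sent] [NP [NP [Pron they]] [PP [P from] [NP [Det every] [N bridge]]]] [NP [Pron everyone]]]]]]]]]
The trees differ in how a recursive rule is bracketed over the same span.

7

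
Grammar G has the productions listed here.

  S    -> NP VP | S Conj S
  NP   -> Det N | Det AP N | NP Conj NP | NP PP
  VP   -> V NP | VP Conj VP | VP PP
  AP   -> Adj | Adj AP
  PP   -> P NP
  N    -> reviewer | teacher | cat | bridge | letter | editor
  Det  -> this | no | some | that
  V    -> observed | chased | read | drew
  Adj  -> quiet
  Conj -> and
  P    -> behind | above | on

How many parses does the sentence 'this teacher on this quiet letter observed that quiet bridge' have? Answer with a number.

1

[S [NP [NP [Det this] [N teacher]] [PP [P on] [NP [Det this] [AP [Adj quiet]] [N letter]]]] [VP [V observed] [NP [Det that] [AP [Adj quiet]] [N bridge]]]]
No rule offers an alternative attachment or grouping for any span, so this is the only derivation.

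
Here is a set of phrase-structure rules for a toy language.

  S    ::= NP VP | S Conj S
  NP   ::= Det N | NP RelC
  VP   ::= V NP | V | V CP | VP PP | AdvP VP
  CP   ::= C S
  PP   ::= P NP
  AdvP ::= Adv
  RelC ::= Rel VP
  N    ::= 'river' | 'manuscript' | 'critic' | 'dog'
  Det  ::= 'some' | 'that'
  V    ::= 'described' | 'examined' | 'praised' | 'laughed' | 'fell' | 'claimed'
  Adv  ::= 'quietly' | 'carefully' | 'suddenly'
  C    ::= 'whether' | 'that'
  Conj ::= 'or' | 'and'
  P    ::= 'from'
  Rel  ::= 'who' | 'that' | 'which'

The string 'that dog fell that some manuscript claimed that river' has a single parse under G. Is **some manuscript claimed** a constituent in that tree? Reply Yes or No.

No

[S [NP [Det that] [N dog]] [VP [V fell] [CP [C that] [S [NP [Det some] [N manuscript]] [VP [V claimed] [NP [Det that] [N river]]]]]]]
The smallest constituent containing 'some manuscript claimed' is the S spanning 'some manuscript claimed that river'; no single node in the tree dominates exactly the given words.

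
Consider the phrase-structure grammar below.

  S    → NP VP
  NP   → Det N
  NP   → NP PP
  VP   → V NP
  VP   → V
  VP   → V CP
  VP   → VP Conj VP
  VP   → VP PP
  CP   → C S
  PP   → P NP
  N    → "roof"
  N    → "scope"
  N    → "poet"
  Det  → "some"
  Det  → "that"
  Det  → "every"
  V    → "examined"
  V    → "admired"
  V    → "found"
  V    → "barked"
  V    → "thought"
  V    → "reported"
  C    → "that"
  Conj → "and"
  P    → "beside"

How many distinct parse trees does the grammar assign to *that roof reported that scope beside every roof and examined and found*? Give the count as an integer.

4

Two of the 4 distinct bracketings:
[S [NP [Det that] [N roof]] [VP [VP [V reported] [NP [NP [Det that] [N scope]] [PP [P beside] [NP [Det every] [N roof]]]]] [Conj and] [VP [VP [V examined]] [Conj and] [VP [V found]]]]]
[S [NP [Det that] [N roof]] [VP [VP [VP [V reported] [NP [Det that] [N scope]]] [PP [P beside] [NP [Det every] [N roof]]]] [Conj and] [VP [VP [V examined]] [Conj and] [VP [V found]]]]]
The difference turns on whether NP → NP PP is used at the relevant span, versus an alternative expansion of NP.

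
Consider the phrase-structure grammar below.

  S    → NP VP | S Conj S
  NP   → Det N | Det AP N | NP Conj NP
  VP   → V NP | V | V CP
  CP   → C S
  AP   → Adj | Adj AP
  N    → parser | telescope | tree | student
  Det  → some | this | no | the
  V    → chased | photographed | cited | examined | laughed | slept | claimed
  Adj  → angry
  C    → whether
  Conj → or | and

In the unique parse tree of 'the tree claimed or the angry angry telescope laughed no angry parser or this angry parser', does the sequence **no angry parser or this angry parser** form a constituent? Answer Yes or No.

Yes

[S [S [NP [Det the] [N tree]] [VP [V claimed]]] [Conj or] [S [NP [Det the] [AP [Adj angry] [AP [Adj angry]]] [N telescope]] [VP [V laughed] [NP [NP [Det no] [AP [Adj angry]] [N parser]] [Conj or] [NP [Det this] [AP [Adj angry]] [N parser]]]]]]
The words 'no angry parser or this angry parser' are exhaustively dominated by a single NP node (built by NP → NP Conj NP), so they form a constituent.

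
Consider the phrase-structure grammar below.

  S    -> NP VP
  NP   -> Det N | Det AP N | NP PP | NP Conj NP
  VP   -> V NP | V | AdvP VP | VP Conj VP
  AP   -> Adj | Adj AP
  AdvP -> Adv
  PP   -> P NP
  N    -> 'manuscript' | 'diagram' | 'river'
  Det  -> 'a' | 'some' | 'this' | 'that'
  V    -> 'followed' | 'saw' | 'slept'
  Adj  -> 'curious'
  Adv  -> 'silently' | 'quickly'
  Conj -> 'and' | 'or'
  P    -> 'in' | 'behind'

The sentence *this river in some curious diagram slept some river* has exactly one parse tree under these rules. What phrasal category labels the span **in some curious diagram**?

PP

[S [NP [NP [Det this] [N river]] [PP [P in] [NP [Det some] [AP [Adj curious]] [N diagram]]]] [VP [V slept] [NP [Det some] [N river]]]]
The span 'in some curious diagram' is the PP node built by PP → P NP.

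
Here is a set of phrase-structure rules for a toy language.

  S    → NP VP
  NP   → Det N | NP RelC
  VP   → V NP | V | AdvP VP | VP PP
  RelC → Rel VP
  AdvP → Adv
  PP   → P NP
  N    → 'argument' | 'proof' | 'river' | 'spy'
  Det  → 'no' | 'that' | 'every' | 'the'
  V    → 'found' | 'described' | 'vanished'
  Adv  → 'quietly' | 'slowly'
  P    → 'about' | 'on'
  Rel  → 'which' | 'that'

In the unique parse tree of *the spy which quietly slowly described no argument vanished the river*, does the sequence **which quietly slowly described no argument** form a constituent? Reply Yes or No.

[S [NP [NP [Det the] [N spy]] [RelC [Rel which] [VP [AdvP [Adv quietly]] [VP [AdvP [Adv slowly]] [VP [V described] [NP [Det no] [N argument]]]]]]] [VP [V vanished] [NP [Det the] [N river]]]]
The words 'which quietly slowly described no argument' are exhaustively dominated by a single RelC node (built by RelC → Rel VP), so they form a constituent.

Yes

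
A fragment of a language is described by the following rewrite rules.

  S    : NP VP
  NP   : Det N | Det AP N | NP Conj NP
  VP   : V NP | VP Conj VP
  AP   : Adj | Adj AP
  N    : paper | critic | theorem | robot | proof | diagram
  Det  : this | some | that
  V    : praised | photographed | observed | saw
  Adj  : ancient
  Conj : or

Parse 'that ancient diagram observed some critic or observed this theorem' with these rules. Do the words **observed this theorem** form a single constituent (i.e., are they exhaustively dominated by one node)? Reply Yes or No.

Yes

[S [NP [Det that] [AP [Adj ancient]] [N diagram]] [VP [VP [V observed] [NP [Det some] [N critic]]] [Conj or] [VP [V observed] [NP [Det this] [N theorem]]]]]
The words 'observed this theorem' are exhaustively dominated by a single VP node (built by VP → V NP), so they form a constituent.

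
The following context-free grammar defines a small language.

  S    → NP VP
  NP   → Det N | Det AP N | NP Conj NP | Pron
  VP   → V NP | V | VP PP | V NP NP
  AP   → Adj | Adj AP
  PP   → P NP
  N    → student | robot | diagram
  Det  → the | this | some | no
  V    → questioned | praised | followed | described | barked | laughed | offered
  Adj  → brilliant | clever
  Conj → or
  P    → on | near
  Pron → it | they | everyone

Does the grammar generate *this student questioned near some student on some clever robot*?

[S [NP [Det this] [N student]] [VP [VP [VP [V questioned]] [PP [P near] [NP [Det some] [N student]]]] [PP [P on] [NP [Det some] [AP [Adj clever]] [N robot]]]]]
Each bracket corresponds to one application of a listed rule, so the string is derivable from S.

Grammatical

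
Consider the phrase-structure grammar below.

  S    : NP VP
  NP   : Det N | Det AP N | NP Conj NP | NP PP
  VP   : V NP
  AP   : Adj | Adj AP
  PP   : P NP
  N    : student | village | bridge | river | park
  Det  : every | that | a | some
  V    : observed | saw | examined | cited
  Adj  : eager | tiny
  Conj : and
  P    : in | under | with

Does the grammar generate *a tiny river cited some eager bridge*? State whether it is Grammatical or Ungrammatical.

[S [NP [Det a] [AP [Adj tiny]] [N river]] [VP [V cited] [NP [Det some] [AP [Adj eager]] [N bridge]]]]
Each bracket corresponds to one application of a listed rule, so the string is derivable from S.

Grammatical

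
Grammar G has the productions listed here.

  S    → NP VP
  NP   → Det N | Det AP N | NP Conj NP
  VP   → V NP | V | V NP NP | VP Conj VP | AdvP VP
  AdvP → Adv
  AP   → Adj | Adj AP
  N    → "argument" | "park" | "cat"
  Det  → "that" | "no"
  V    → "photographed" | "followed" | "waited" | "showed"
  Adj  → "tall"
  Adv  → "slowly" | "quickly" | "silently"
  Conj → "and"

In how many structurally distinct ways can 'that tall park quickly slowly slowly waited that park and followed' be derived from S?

4

Two of the 4 distinct bracketings:
[S [NP [Det that] [AP [Adj tall]] [N park]] [VP [VP [AdvP [Adv quickly]] [VP [AdvP [Adv slowly]] [VP [AdvP [Adv slowly]] [VP [V waited] [NP [Det that] [N park]]]]]] [Conj and] [VP [V followed]]]]
[S [NP [Det that] [AP [Adj tall]] [N park]] [VP [AdvP [Adv quickly]] [VP [VP [AdvP [Adv slowly]] [VP [AdvP [Adv slowly]] [VP [V waited] [NP [Det that] [N park]]]]] [Conj and] [VP [V followed]]]]]
The trees differ in how a recursive rule is bracketed over the same span.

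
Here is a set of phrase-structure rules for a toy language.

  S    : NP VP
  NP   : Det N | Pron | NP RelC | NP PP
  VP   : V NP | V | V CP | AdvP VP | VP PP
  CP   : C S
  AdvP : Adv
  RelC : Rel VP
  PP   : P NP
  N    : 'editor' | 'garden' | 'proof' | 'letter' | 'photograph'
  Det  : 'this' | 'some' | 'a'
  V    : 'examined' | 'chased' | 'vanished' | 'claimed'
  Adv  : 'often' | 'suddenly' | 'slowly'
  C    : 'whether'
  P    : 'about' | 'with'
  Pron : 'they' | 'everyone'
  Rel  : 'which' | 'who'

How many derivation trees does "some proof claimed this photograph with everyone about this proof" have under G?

5

Two of the 5 distinct bracketings:
[S [NP [Det some] [N proof]] [VP [V claimed] [NP [NP [Det this] [N photograph]] [PP [P with] [NP [NP [Pron everyone]] [PP [P about] [NP [Det this] [N proof]]]]]]]]
[S [NP [Det some] [N proof]] [VP [V claimed] [NP [NP [NP [Det this] [N photograph]] [PP [P with] [NP [Pron everyone]]]] [PP [P about] [NP [Det this] [N proof]]]]]]
The trees differ in how a recursive rule is bracketed over the same span.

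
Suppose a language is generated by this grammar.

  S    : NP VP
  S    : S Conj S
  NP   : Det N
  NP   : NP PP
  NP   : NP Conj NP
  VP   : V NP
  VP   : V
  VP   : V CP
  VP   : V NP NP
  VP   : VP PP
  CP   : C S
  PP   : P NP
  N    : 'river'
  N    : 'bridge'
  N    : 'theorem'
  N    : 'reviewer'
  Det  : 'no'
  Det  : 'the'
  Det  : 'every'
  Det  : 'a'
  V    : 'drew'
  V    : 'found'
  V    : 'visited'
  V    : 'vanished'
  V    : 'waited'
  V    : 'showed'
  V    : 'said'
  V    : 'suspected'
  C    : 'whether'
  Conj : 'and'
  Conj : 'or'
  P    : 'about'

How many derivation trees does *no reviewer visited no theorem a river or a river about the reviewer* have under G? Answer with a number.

3

Two of the 3 distinct bracketings:
[S [NP [Det no] [N reviewer]] [VP [V visited] [NP [Det no] [N theorem]] [NP [NP [NP [Det a] [N river]] [Conj or] [NP [Det a] [N river]]] [PP [P about] [NP [Det the] [N reviewer]]]]]]
[S [NP [Det no] [N reviewer]] [VP [V visited] [NP [Det no] [N theorem]] [NP [NP [Det a] [N river]] [Conj or] [NP [NP [Det a] [N river]] [PP [P about] [NP [Det the] [N reviewer]]]]]]]
The trees differ in how a recursive rule is bracketed over the same span.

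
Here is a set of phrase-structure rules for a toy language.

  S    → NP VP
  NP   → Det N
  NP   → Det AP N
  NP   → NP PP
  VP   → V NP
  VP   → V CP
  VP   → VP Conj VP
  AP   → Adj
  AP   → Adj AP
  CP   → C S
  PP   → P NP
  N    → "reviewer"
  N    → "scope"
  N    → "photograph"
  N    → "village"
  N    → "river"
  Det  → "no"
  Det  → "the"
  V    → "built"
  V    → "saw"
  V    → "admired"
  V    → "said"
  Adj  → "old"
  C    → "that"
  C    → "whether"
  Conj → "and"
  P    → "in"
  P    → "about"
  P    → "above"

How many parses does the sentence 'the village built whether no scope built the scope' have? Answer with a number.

1

[S [NP [Det the] [N village]] [VP [V built] [CP [C whether] [S [NP [Det no] [N scope]] [VP [V built] [NP [Det the] [N scope]]]]]]]
No rule offers an alternative attachment or grouping for any span, so this is the only derivation.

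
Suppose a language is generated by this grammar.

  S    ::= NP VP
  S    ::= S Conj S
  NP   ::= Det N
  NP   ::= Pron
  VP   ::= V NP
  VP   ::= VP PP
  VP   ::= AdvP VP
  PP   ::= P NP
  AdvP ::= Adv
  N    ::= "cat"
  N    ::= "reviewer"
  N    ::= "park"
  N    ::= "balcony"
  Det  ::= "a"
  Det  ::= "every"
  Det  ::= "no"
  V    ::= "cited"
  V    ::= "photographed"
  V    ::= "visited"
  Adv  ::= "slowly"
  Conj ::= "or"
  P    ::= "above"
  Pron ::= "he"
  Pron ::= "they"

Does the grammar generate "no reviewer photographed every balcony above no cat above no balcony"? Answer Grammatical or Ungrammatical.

Grammatical

[S [NP [Det no] [N reviewer]] [VP [VP [VP [V photographed] [NP [Det every] [N balcony]]] [PP [P above] [NP [Det no] [N cat]]]] [PP [P above] [NP [Det no] [N balcony]]]]]
The bracketing above is licensed at every node by one of the given productions, with S at the root.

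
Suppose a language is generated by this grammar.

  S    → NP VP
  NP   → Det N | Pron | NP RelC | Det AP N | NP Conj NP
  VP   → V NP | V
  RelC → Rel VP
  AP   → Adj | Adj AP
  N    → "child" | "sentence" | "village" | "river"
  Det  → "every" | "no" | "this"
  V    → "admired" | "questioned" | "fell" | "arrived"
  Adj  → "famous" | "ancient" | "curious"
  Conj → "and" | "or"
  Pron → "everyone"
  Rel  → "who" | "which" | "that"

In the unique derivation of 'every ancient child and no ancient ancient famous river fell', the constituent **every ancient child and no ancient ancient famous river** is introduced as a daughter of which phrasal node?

S

S
  NP
    NP
      Det: every
      AP
        Adj: ancient
      N: child
    Conj: and
    NP
      Det: no
      AP
        Adj: ancient
        AP
          Adj: ancient
          AP
            Adj: famous
      N: river
  VP
    V: fell
The span 'every ancient child and no ancient ancient famous river' is the NP node built by NP → NP Conj NP.
Its mother is the S built by S → NP VP.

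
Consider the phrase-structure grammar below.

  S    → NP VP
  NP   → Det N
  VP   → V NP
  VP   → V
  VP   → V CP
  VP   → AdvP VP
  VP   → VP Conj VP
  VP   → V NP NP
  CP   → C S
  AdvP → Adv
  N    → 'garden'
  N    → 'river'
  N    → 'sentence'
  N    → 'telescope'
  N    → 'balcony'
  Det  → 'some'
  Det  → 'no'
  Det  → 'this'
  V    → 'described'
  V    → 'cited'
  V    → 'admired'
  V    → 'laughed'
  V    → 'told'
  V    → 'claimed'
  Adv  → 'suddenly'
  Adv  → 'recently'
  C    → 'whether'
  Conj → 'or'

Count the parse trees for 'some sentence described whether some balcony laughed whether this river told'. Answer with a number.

[S [NP [Det some] [N sentence]] [VP [V described] [CP [C whether] [S [NP [Det some] [N balcony]] [VP [V laughed] [CP [C whether] [S [NP [Det this] [N river]] [VP [V told]]]]]]]]]
No rule offers an alternative attachment or grouping for any span, so this is the only derivation.

1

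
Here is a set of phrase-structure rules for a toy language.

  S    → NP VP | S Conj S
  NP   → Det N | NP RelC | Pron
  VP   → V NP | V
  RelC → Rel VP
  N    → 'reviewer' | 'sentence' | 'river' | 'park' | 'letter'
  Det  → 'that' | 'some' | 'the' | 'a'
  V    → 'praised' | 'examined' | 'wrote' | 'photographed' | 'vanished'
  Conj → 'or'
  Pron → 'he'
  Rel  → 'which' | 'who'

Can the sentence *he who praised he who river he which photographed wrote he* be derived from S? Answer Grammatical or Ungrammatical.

Ungrammatical

A Rel word can never sit immediately before an N word in any string this grammar generates, so the substring 'who river' rules out a derivation.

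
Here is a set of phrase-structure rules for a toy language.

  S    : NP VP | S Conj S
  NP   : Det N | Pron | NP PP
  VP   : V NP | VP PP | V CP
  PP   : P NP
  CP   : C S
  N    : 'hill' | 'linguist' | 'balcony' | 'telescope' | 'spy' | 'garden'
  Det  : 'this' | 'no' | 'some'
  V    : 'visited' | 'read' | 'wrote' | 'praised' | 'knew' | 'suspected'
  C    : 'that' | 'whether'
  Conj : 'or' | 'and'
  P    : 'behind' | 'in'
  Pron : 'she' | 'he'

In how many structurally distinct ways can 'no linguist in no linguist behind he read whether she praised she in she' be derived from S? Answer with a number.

Two of the 6 distinct bracketings:
[S [NP [NP [Det no] [N linguist]] [PP [P in] [NP [NP [Det no] [N linguist]] [PP [P behind] [NP [Pron he]]]]]] [VP [VP [V read] [CP [C whether] [S [NP [Pron she]] [VP [V praised] [NP [Pron she]]]]]] [PP [P in] [NP [Pron she]]]]]
[S [NP [NP [Det no] [N linguist]] [PP [P in] [NP [NP [Det no] [N linguist]] [PP [P behind] [NP [Pron he]]]]]] [VP [V read] [CP [C whether] [S [NP [Pron she]] [VP [V praised] [NP [NP [Pron she]] [PP [P in] [NP [Pron she]]]]]]]]]
The difference turns on whether VP → VP PP is used at the relevant span, versus an alternative expansion of VP.

6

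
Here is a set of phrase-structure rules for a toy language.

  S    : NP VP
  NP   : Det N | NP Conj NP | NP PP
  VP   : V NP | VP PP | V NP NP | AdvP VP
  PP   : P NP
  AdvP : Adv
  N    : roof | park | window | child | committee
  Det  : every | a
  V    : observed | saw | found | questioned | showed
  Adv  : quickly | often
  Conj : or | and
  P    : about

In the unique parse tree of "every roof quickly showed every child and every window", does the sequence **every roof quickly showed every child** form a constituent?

No

[S [NP [Det every] [N roof]] [VP [AdvP [Adv quickly]] [VP [V showed] [NP [NP [Det every] [N child]] [Conj and] [NP [Det every] [N window]]]]]]
The smallest constituent containing 'every roof quickly showed every child' is the S spanning 'every roof quickly showed every child and every window'; no single node in the tree dominates exactly the given words.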